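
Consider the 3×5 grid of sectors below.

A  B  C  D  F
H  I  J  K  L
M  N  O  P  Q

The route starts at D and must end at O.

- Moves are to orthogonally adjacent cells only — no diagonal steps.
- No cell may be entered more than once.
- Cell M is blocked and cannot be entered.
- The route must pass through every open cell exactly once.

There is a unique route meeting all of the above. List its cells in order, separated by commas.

Need to visit all 14 open cells exactly once, starting at D and ending at O.
Cell N has only two open neighbours (I and O), so the path must pass straight through it: one of those is the cell it's entered from and the other is where it exits.
Route from D: right 1 to F, down 2 to Q, left 1 to P, up 1 to K, left 1 to J, up 1 to C, left 2 to A, down 1 to H, right 1 to I, down 1 to N, right 1 to O — 13 moves in all.
Check: all 14 open cells covered.

D, F, L, Q, P, K, J, C, B, A, H, I, N, O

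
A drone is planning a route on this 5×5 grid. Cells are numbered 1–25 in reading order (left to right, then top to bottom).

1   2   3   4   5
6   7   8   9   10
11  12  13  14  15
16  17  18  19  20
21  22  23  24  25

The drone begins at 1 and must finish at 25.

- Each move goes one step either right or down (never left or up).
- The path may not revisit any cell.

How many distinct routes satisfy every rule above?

A right/down-only route from 1 to 25 makes exactly 4 down-moves and 4 right-moves in some order.
With no other constraints that would be C(8,4) = 70 routes.
That gives 70 routes.

70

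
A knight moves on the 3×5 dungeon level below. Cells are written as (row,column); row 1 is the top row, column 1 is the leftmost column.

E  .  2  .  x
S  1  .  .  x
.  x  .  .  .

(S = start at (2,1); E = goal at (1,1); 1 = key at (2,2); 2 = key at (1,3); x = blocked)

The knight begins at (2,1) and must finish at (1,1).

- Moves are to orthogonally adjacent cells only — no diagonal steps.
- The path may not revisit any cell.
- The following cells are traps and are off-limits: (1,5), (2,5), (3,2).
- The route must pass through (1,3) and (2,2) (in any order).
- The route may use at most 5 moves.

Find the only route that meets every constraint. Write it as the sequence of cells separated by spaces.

(2,1) (2,2) (2,3) (1,3) (1,2) (1,1)

The 5-move cap with required stops at (1,3), (2,2) leaves no slack for detours.
Route from (2,1): right 2 to (2,3), up 1 to (1,3), left 2 to (1,1) — 5 moves in all.
Check: all required cells visited; 5 ≤ 5 moves.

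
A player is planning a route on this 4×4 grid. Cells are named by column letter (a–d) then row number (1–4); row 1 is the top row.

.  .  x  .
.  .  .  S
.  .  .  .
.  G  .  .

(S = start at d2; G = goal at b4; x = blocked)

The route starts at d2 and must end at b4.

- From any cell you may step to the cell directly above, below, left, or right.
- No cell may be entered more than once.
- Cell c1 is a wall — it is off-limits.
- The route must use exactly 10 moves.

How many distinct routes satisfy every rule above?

10

Need simple routes of exactly 10 moves from d2 to b4 (Manhattan distance 4, so 3 moves are spent on a detour and 3 undoing it).
Branch systematically from the start, pruning whenever the remaining move budget drops below the Manhattan distance to b4 or differs from it in parity. Grouping the completions by first move — via d3: 7; via c2: 3 (no valid completion starts via d1) — and summing: 7 + 3 = 10.
That gives 10 routes.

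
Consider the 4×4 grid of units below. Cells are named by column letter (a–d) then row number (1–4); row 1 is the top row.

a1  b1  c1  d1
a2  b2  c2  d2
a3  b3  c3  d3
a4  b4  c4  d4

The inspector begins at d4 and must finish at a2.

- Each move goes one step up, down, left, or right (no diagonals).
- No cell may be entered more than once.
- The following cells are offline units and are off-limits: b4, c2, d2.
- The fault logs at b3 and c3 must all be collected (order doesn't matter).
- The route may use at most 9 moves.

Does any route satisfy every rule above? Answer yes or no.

yes

One route that works: d4 → d3 → c3 → b3 → b2 → a2.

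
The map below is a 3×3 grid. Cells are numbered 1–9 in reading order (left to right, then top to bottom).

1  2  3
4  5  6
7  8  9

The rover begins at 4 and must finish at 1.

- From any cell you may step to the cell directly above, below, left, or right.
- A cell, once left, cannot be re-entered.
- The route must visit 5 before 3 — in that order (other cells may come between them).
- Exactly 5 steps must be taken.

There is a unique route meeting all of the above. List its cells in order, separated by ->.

4 -> 5 -> 6 -> 3 -> 2 -> 1

The waypoints must appear in the order 5, 3, with no cell reused.
Route from 4: 2× right (reaching 6), up to 3, 2× left (reaching 1) — 5 moves in all.
Check: order respected (5 at step 1, 3 at step 3); 5 moves as required.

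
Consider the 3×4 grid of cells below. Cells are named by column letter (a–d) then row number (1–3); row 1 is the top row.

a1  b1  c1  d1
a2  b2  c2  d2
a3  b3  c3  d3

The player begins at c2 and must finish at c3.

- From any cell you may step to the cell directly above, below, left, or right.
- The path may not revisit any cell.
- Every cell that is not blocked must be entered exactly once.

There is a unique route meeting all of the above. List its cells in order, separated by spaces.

c2 b2 b3 a3 a2 a1 b1 c1 d1 d2 d3 c3

Need to visit all 12 open cells exactly once, starting at c2 and ending at c3.
Cell a3 has only two open neighbours (a2 and b3), so the path must pass straight through it: one of those is the cell it's entered from and the other is where it exits.
Route from c2: left to b2, down to b3, left to a3, 2× up (reaching a1), 3× right (reaching d1), 2× down (reaching d3), left to c3 — 11 moves in all.
Check: all 12 open cells covered.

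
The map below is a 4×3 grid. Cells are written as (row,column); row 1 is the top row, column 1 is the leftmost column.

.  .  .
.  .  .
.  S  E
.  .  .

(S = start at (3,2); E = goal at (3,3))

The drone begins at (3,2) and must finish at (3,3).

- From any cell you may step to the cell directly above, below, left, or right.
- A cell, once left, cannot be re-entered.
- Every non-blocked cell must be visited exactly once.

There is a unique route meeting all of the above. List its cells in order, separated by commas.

Need to visit all 12 open cells exactly once, starting at (3,2) and ending at (3,3).
Cell (4,3) has only two open neighbours ((3,3) and (4,2)), so the path must pass straight through it: one of those is the cell it's entered from and the other is where it exits.
Route from (3,2): up 1 to (2,2), right 1 to (2,3), up 1 to (1,3), left 2 to (1,1), down 3 to (4,1), right 2 to (4,3), up 1 to (3,3) — 11 moves in all.
Check: all 12 open cells covered.

(3,2), (2,2), (2,3), (1,3), (1,2), (1,1), (2,1), (3,1), (4,1), (4,2), (4,3), (3,3)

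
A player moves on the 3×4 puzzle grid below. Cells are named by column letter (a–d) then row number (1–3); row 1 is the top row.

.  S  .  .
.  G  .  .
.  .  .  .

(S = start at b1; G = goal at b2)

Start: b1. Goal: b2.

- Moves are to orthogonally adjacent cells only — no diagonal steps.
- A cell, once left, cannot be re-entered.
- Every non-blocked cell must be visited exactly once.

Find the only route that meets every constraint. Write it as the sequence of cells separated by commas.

b1, a1, a2, a3, b3, c3, d3, d2, d1, c1, c2, b2

Need to visit all 12 open cells exactly once, starting at b1 and ending at b2.
Route from b1: left to a1, 2× down (reaching a3), 3× right (reaching d3), 2× up (reaching d1), left to c1, down to c2, left to b2 — 11 moves in all.
Check: all 12 open cells covered.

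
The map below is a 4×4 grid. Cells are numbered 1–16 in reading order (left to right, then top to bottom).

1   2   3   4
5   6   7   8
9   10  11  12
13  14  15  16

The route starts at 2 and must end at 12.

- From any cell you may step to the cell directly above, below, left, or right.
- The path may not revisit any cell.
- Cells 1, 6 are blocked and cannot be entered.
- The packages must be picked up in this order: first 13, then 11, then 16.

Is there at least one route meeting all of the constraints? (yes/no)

Ignoring the required order, 2 revisit-free routes from 2 to 12 pass through all of 13, 11, and 16; the waypoint orders that occur are 11 → 13 → 16 (2) — never 13 → 11 → 16.

no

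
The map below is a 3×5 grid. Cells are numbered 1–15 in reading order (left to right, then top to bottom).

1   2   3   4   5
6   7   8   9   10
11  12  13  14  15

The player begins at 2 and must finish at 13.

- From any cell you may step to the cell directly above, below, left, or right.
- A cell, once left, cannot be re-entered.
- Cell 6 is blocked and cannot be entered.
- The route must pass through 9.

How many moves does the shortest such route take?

5

Any route passes through 9 somewhere between 2 and 13. Summing Manhattan distances along the two legs (2 → 9 → 13) gives a lower bound of 3 + 2 = 5 moves.
A route of 5 moves achieves this: 2 → 7 → 8 → 9 → 14 → 13.
Since 5 matches the lower bound, it is optimal.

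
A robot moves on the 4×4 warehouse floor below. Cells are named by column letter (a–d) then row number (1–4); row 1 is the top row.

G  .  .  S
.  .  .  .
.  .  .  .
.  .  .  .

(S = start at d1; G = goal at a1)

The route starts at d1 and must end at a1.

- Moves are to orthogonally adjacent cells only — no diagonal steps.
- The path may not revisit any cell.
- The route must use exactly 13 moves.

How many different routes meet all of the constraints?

Need simple routes of exactly 13 moves from d1 to a1 (Manhattan distance 3, so 5 moves are spent on a detour and 5 undoing it).
Branch systematically from the start, pruning whenever the remaining move budget drops below the Manhattan distance to a1 or differs from it in parity. Grouping the completions by first move — via d2: 22; via c1: 25 — and summing: 22 + 25 = 47.
That gives 47 routes.

47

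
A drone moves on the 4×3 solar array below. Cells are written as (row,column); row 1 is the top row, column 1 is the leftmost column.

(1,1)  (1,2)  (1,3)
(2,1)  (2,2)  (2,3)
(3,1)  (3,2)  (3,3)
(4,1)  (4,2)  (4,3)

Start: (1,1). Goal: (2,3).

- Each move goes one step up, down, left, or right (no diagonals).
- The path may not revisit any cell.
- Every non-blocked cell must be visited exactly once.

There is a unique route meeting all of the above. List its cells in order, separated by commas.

Need to visit all 12 open cells exactly once, starting at (1,1) and ending at (2,3).
Cell (1,3) has only two open neighbours ((2,3) and (1,2)), so the path must pass straight through it: one of those is the cell it's entered from and the other is where it exits.
Route from (1,1): 3× down (reaching (4,1)), 2× right (reaching (4,3)), up to (3,3), left to (3,2), 2× up (reaching (1,2)), right to (1,3), down to (2,3) — 11 moves in all.
Check: all 12 open cells covered.

(1,1), (2,1), (3,1), (4,1), (4,2), (4,3), (3,3), (3,2), (2,2), (1,2), (1,3), (2,3)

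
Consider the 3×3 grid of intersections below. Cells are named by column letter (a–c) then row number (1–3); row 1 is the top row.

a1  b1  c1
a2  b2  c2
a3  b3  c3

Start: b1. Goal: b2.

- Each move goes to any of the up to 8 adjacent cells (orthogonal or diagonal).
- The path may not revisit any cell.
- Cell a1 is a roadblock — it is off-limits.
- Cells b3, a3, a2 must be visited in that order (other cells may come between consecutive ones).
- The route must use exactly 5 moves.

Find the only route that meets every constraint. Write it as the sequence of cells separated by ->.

The waypoints must appear in the order b3, a3, a2, with no cell reused.
Route from b1: down-right 1 to c2, down-left 1 to b3, left 1 to a3, up 1 to a2, right 1 to b2 — 5 moves in all.
Check: order respected (b3 at step 2, a3 at step 3, a2 at step 4); 5 moves as required.

b1 -> c2 -> b3 -> a3 -> a2 -> b2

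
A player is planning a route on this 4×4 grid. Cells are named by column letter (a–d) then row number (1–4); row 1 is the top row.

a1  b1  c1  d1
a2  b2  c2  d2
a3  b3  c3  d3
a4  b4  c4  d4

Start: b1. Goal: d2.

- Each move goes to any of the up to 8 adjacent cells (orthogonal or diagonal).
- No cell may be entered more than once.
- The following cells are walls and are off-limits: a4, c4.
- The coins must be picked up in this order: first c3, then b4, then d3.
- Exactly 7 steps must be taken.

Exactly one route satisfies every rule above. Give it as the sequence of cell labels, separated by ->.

The waypoints must appear in the order c3, b4, d3, with no cell reused.
Route from b1: down 1 to b2, down-right 1 to c3, down-left 1 to b4, up 1 to b3, up-right 1 to c2, down-right 1 to d3, up 1 to d2 — 7 moves in all.
Check: order respected (c3 at step 2, b4 at step 3, d3 at step 6); 7 moves as required.

b1 -> b2 -> c3 -> b4 -> b3 -> c2 -> d3 -> d2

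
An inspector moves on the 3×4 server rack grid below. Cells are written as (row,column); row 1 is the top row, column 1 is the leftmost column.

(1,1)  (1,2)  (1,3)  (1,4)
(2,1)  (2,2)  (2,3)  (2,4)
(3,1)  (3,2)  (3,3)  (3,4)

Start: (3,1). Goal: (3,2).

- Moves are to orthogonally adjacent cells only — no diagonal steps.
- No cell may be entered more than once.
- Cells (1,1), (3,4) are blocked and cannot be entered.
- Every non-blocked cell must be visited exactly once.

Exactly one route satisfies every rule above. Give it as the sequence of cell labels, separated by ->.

(3,1) -> (2,1) -> (2,2) -> (1,2) -> (1,3) -> (1,4) -> (2,4) -> (2,3) -> (3,3) -> (3,2)

Need to visit all 10 open cells exactly once, starting at (3,1) and ending at (3,2).
Cell (2,4) has only two open neighbours ((1,4) and (2,3)), so the path must pass straight through it: one of those is the cell it's entered from and the other is where it exits.
Route from (3,1): up to (2,1), right to (2,2), up to (1,2), 2× right (reaching (1,4)), down to (2,4), left to (2,3), down to (3,3), left to (3,2) — 9 moves in all.
Check: all 10 open cells covered.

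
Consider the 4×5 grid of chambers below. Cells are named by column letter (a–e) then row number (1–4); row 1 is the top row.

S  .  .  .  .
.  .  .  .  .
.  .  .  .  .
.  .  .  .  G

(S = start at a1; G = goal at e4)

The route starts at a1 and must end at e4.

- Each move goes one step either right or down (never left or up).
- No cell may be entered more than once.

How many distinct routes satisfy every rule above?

35

A right/down-only route from a1 to e4 makes exactly 3 down-moves and 4 right-moves in some order.
With no other constraints that would be C(7,3) = 35 routes.
That gives 35 routes.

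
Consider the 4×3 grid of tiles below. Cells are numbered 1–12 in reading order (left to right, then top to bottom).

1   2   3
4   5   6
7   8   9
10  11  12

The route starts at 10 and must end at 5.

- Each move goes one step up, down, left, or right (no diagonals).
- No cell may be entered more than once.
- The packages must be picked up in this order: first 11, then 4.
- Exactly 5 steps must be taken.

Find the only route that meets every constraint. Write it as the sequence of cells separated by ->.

The waypoints must appear in the order 11, 4, with no cell reused.
Route from 10: right to 11, up to 8, left to 7, up to 4, right to 5 — 5 moves in all.
Check: order respected (11 at step 1, 4 at step 4); 5 moves as required.

10 -> 11 -> 8 -> 7 -> 4 -> 5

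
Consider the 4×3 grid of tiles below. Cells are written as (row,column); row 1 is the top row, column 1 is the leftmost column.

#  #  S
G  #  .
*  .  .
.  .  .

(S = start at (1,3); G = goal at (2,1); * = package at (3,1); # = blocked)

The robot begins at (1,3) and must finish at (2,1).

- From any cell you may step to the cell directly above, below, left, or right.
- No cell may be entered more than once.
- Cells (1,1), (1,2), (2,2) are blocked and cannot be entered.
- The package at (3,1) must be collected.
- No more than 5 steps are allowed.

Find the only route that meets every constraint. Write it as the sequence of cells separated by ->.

Any route must reach (3,1) and still end at (2,1) within 5 moves, so the order of the required stops is forced.
Route from (1,3): down 2 to (3,3), left 2 to (3,1), up 1 to (2,1) — 5 moves in all.
Check: all required cells visited; 5 ≤ 5 moves.

(1,3) -> (2,3) -> (3,3) -> (3,2) -> (3,1) -> (2,1)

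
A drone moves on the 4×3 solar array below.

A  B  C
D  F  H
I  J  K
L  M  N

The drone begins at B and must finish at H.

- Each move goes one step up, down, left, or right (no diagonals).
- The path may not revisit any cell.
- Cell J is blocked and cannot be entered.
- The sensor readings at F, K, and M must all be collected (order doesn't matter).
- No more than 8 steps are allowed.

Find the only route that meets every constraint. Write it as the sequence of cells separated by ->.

The 8-move cap with required stops at F, K, M leaves no slack for detours.
Route from B: down 1 to F, left 1 to D, down 2 to L, right 2 to N, up 2 to H — 8 moves in all.
Check: all required cells visited; 8 ≤ 8 moves.

B -> F -> D -> I -> L -> M -> N -> K -> H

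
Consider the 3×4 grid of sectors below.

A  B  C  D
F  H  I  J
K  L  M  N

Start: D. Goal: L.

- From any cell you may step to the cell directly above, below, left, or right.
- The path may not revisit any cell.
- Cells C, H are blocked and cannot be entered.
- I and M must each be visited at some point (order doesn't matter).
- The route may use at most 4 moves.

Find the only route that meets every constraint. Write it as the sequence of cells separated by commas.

D, J, I, M, L

The 4-move cap with required stops at I, M leaves no slack for detours.
Route from D: down 1 to J, left 1 to I, down 1 to M, left 1 to L — 4 moves in all.
Check: all required cells visited; 4 ≤ 4 moves.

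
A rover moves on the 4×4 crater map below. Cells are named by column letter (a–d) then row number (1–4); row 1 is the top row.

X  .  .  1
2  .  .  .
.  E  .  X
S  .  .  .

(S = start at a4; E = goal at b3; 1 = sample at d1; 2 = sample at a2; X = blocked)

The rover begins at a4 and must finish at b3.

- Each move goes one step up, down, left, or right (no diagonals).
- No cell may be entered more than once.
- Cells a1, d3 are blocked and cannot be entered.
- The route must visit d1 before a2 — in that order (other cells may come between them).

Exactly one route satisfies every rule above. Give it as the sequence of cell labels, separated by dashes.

a4 - b4 - c4 - c3 - c2 - d2 - d1 - c1 - b1 - b2 - a2 - a3 - b3

The waypoints must appear in the order d1, a2, with no cell reused.
Route from a4: 2× right (reaching c4), 2× up (reaching c2), right to d2, up to d1, 2× left (reaching b1), down to b2, left to a2, down to a3, right to b3 — 12 moves in all.
Check: order respected (1 at step 6, 2 at step 10).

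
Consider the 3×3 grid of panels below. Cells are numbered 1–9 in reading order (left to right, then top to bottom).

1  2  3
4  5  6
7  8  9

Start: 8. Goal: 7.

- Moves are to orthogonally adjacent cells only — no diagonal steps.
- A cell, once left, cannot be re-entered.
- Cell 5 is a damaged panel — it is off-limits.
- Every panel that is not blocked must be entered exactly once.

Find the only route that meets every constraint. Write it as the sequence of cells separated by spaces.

8 9 6 3 2 1 4 7

Need to visit all 8 open cells exactly once, starting at 8 and ending at 7.
Cell 3 has only two open neighbours (6 and 2), so the path must pass straight through it: one of those is the cell it's entered from and the other is where it exits.
Route from 8: right 1 to 9, up 2 to 3, left 2 to 1, down 2 to 7 — 7 moves in all.
Check: all 8 open cells covered.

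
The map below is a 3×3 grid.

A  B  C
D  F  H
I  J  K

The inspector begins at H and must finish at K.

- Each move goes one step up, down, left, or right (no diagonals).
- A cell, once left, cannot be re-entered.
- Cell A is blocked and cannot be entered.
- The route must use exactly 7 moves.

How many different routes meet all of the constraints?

1

Need simple routes of exactly 7 moves from H to K (Manhattan distance 1, so 3 moves are spent on a detour and 3 undoing it).
Enumerating: H C B F D I J K.
That gives 1 route.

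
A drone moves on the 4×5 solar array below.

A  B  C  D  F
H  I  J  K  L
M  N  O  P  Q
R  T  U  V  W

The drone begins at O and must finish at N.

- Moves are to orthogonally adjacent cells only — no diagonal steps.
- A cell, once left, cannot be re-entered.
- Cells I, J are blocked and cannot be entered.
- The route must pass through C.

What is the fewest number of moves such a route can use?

Any route passes through C somewhere between O and N. Summing Manhattan distances along the two legs (O → C → N) gives a lower bound of 2 + 3 = 5 moves.
That bound ignores the blocked cells. Measuring each leg by the fewest moves that actually steer around them (O→C: 4; C→N: 5) raises the lower bound to 9.
A route of 9 moves exists: O → P → K → D → C → B → A → H → M → N.
Since 9 matches that lower bound, it is optimal.

9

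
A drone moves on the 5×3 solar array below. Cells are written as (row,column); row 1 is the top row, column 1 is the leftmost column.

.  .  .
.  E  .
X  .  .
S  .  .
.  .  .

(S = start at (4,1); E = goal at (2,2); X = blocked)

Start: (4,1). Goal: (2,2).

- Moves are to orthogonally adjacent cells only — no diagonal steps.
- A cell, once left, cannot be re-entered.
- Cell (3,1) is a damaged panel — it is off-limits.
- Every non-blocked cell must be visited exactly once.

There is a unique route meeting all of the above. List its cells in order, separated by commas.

Need to visit all 14 open cells exactly once, starting at (4,1) and ending at (2,2).
Cell (5,1) has only two open neighbours ((4,1) and (5,2)), so the path must pass straight through it: one of those is the cell it's entered from and the other is where it exits.
Route from (4,1): down to (5,1), 2× right (reaching (5,3)), up to (4,3), left to (4,2), up to (3,2), right to (3,3), 2× up (reaching (1,3)), 2× left (reaching (1,1)), down to (2,1), right to (2,2) — 13 moves in all.
Check: all 14 open cells covered.

(4,1), (5,1), (5,2), (5,3), (4,3), (4,2), (3,2), (3,3), (2,3), (1,3), (1,2), (1,1), (2,1), (2,2)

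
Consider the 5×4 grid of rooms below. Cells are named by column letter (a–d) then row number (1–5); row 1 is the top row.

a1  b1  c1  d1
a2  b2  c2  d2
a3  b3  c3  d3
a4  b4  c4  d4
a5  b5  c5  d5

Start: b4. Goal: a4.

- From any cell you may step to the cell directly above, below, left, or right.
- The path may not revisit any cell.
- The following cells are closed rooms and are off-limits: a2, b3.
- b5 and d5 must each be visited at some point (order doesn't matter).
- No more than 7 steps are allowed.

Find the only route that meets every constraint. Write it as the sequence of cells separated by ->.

Any route must reach b5 and d5 and still end at a4 within 7 moves, so the order of the required stops is forced.
Route from b4: right 2 to d4, down 1 to d5, left 3 to a5, up 1 to a4 — 7 moves in all.
Check: all required cells visited; 7 ≤ 7 moves.

b4 -> c4 -> d4 -> d5 -> c5 -> b5 -> a5 -> a4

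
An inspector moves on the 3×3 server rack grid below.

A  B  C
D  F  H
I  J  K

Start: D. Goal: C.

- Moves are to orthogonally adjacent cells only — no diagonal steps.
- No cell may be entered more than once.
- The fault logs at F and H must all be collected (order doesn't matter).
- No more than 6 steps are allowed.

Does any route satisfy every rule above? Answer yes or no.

One route that works: D → F → H → C.

yes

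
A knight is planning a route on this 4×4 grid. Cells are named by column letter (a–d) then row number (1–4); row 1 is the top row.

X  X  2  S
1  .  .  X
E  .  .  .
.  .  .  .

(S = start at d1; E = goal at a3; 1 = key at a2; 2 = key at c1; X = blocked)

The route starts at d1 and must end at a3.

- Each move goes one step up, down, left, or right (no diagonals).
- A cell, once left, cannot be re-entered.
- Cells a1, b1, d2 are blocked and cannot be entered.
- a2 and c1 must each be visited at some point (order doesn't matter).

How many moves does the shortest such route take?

5

Any route passes through a2 and c1 in some order between d1 and a3. Summing Manhattan distances along each leg and taking the cheapest ordering (d1 → c1 → a2 → a3) gives a lower bound of 1 + 3 + 1 = 5 moves.
A route of 5 moves achieves this: d1 → c1 → c2 → b2 → a2 → a3.
Since 5 matches the lower bound, it is optimal.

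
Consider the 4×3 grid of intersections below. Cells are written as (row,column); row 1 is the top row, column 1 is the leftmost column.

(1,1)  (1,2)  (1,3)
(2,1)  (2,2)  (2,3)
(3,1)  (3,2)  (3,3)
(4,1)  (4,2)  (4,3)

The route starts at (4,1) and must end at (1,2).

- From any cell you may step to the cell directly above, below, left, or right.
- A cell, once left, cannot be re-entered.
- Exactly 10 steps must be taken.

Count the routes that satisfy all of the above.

4

Need simple routes of exactly 10 moves from (4,1) to (1,2) (Manhattan distance 4, so 3 moves are spent on a detour and 3 undoing it).
Enumerating: (4,1) (3,1) (2,1) (2,2) (3,2) (4,2) (4,3) (3,3) (2,3) (1,3) (1,2) | (4,1) (3,1) (3,2) (4,2) (4,3) (3,3) (2,3) (2,2) (2,1) (1,1) (1,2) | (4,1) (4,2) (4,3) (3,3) (2,3) (2,2) (3,2) (3,1) (2,1) (1,1) (1,2) | (4,1) (4,2) (4,3) (3,3) (3,2) (3,1) (2,1) (2,2) (2,3) (1,3) (1,2).
That gives 4 routes.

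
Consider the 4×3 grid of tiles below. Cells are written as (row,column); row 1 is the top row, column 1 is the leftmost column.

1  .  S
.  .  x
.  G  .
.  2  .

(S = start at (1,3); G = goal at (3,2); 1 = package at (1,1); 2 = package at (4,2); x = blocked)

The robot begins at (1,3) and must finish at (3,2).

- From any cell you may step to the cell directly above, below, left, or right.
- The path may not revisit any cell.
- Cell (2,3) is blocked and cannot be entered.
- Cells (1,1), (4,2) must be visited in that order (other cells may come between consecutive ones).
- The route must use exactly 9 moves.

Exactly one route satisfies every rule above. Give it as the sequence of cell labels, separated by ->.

The waypoints must appear in the order (1,1), (4,2), with no cell reused.
Route from (1,3): left 2 to (1,1), down 3 to (4,1), right 2 to (4,3), up 1 to (3,3), left 1 to (3,2) — 9 moves in all.
Check: order respected (1 at step 2, 2 at step 6); 9 moves as required.

(1,3) -> (1,2) -> (1,1) -> (2,1) -> (3,1) -> (4,1) -> (4,2) -> (4,3) -> (3,3) -> (3,2)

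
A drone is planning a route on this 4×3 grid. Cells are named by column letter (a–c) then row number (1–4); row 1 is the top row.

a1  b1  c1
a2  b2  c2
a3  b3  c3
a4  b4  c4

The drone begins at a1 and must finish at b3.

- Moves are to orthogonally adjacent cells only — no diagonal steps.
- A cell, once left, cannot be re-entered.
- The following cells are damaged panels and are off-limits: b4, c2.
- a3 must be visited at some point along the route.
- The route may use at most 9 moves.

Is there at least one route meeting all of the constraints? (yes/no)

One route that works: a1 → a2 → a3 → b3.

yes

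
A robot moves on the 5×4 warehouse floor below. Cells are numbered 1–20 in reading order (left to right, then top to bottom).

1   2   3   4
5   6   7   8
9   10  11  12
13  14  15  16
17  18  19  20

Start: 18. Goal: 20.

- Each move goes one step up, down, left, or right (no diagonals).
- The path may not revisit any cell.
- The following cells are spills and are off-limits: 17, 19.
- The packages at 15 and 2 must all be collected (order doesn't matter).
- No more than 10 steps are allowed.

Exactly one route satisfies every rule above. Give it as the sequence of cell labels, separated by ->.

Any route must reach 15 and 2 and still end at 20 within 10 moves, so the order of the required stops is forced.
Route from 18: up 4 to 2, right 1 to 3, down 3 to 15, right 1 to 16, down 1 to 20 — 10 moves in all.
Check: all required cells visited; 10 ≤ 10 moves.

18 -> 14 -> 10 -> 6 -> 2 -> 3 -> 7 -> 11 -> 15 -> 16 -> 20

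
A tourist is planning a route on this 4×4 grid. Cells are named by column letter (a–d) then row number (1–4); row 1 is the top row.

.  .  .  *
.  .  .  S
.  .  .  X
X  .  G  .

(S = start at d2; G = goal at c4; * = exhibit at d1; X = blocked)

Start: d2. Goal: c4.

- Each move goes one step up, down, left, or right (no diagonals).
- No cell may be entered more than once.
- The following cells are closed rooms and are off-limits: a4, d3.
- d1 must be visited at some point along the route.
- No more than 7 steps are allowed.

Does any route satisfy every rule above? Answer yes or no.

One route that works: d2 → d1 → c1 → c2 → c3 → c4.

yes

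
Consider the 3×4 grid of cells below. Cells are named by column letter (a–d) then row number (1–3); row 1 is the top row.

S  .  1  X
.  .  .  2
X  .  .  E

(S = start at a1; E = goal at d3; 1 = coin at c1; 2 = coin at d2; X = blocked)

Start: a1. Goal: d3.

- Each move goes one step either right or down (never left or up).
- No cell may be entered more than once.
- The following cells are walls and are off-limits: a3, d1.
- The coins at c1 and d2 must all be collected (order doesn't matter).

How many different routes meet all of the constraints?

A right/down-only route from a1 to d3 makes exactly 2 down-moves and 3 right-moves in some order.
With no other constraints that would be C(5,2) = 10 routes.
A monotone route can only reach the required cells in the order c1, d2, so split there and multiply the segment counts (each segment already excludes blocked cells): a1→c1: 1; c1→d2: 1; d2→d3: 1; product = 1.
That gives 1 route.

1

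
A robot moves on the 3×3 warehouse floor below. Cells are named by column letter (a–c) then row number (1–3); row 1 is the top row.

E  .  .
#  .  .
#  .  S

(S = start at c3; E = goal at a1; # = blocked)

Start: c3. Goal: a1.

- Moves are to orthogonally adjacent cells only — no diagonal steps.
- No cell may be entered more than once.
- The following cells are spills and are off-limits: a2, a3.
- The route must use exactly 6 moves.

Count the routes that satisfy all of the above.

Need simple routes of exactly 6 moves from c3 to a1 (Manhattan distance 4, so 1 moves are spent on a detour and 1 undoing it).
Enumerating: c3 b3 b2 c2 c1 b1 a1.
That gives 1 route.

1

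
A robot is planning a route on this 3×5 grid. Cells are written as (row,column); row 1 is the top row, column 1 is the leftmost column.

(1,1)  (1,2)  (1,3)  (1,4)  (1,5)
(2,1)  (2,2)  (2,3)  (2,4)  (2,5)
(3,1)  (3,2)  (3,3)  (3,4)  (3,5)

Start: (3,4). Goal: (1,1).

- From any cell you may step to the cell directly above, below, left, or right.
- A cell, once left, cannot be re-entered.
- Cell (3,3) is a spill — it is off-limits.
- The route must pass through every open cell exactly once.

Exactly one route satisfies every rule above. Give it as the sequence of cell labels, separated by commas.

Need to visit all 14 open cells exactly once, starting at (3,4) and ending at (1,1).
Cell (3,1) has only two open neighbours ((2,1) and (3,2)), so the path must pass straight through it: one of those is the cell it's entered from and the other is where it exits.
Route from (3,4): right to (3,5), 2× up (reaching (1,5)), left to (1,4), down to (2,4), left to (2,3), up to (1,3), left to (1,2), 2× down (reaching (3,2)), left to (3,1), 2× up (reaching (1,1)) — 13 moves in all.
Check: all 14 open cells covered.

(3,4), (3,5), (2,5), (1,5), (1,4), (2,4), (2,3), (1,3), (1,2), (2,2), (3,2), (3,1), (2,1), (1,1)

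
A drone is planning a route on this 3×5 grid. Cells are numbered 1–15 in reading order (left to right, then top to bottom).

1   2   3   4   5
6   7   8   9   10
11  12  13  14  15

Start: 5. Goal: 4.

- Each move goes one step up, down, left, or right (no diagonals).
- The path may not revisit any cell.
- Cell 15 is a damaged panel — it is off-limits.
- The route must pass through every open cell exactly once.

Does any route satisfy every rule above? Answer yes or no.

yes

One route that works: 5 → 10 → 9 → 14 → 13 → 8 → 7 → 12 → 11 → 6 → 1 → 2 → 3 → 4.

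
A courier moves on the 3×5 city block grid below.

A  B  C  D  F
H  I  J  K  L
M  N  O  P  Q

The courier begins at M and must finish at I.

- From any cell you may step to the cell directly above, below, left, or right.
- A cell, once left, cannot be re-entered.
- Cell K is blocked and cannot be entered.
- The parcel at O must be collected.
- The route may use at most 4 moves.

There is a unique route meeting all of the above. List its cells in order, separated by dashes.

The budget equals the shortest possible length, so every move has to be on a shortest route through the required cells.
Route from M: 2× right (reaching O), up to J, left to I — 4 moves in all.
Check: all required cells visited; 4 ≤ 4 moves.

M - N - O - J - I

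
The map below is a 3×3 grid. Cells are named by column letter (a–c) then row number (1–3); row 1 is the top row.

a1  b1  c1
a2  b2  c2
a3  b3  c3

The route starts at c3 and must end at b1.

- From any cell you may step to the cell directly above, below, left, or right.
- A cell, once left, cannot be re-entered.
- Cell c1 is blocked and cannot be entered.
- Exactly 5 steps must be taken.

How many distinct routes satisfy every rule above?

4

Need simple routes of exactly 5 moves from c3 to b1 (Manhattan distance 3, so 1 moves are spent on a detour and 1 undoing it).
Enumerating: c3 c2 b2 a2 a1 b1 | c3 b3 b2 a2 a1 b1 | c3 b3 a3 a2 a1 b1 | c3 b3 a3 a2 b2 b1.
That gives 4 routes.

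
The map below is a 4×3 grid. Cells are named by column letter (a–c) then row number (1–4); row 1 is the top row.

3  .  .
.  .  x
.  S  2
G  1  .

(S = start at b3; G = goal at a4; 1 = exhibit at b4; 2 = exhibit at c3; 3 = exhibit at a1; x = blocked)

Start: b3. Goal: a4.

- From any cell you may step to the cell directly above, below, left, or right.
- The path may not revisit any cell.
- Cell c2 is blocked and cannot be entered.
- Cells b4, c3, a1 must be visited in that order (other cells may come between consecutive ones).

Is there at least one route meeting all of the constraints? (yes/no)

Even ignoring the required order, no revisit-free route from b3 to a4 manages to pass through all of b4, c3, and a1: branching out from b3, every path either misses one of them or, having collected them, can no longer reach a4 without re-entering a cell.

no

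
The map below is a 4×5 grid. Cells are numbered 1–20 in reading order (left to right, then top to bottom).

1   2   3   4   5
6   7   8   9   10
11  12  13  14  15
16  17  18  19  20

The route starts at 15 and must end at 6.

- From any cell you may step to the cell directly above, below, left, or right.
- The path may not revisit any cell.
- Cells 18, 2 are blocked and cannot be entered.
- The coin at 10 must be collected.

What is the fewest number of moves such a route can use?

5

Any route passes through 10 somewhere between 15 and 6. Summing Manhattan distances along the two legs (15 → 10 → 6) gives a lower bound of 1 + 4 = 5 moves.
A route of 5 moves achieves this: 15 → 10 → 9 → 8 → 7 → 6.
Since 5 matches the lower bound, it is optimal.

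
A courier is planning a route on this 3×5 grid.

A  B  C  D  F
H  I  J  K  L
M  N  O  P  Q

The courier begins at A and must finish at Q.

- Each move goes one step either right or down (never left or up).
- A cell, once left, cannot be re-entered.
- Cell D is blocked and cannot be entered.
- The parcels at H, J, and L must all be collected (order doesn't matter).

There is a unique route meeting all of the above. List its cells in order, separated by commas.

Moves only go right or down, so the column and row indices never decrease.
Route from A: down 1 to H, right 4 to L, down 1 to Q — 6 moves in all.
Check: all required cells visited.

A, H, I, J, K, L, Q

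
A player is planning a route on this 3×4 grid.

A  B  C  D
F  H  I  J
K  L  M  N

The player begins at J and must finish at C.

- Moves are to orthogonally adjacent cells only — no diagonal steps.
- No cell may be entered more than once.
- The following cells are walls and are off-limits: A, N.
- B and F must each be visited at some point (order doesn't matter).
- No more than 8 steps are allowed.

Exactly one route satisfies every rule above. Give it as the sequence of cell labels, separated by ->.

The 8-move cap with required stops at B, F leaves no slack for detours.
Route from J: left to I, down to M, 2× left (reaching K), up to F, right to H, up to B, right to C — 8 moves in all.
Check: all required cells visited; 8 ≤ 8 moves.

J -> I -> M -> L -> K -> F -> H -> B -> C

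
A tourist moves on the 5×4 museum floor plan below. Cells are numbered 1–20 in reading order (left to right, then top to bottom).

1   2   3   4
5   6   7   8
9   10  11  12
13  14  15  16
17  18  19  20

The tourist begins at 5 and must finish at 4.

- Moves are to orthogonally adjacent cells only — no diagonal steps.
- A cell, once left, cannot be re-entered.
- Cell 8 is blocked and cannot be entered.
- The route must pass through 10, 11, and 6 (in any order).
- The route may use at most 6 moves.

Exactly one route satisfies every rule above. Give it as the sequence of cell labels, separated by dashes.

The 6-move cap with required stops at 10, 11, 6 leaves no slack for detours.
Route from 5: right 1 to 6, down 1 to 10, right 1 to 11, up 2 to 3, right 1 to 4 — 6 moves in all.
Check: all required cells visited; 6 ≤ 6 moves.

5 - 6 - 10 - 11 - 7 - 3 - 4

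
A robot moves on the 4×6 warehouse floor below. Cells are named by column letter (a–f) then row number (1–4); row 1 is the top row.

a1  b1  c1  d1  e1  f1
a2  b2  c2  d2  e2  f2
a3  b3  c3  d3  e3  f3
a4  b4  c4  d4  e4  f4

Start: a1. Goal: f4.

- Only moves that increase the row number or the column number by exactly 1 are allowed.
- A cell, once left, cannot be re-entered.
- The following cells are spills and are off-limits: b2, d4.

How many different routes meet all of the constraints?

A right/down-only route from a1 to f4 makes exactly 3 down-moves and 5 right-moves in some order.
With no other constraints that would be C(8,3) = 56 routes.
Subtract routes through each blocked cell (inclusion–exclusion for overlaps): − through b2: 30 − through d4: 20 + through b2&d4: 12 → 18.
That gives 18 routes.

18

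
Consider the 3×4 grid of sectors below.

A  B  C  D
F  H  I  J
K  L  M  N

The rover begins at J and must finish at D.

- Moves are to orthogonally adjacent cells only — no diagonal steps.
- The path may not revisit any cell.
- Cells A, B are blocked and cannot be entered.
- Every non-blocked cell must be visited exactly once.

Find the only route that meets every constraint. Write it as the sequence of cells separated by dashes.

J - N - M - L - K - F - H - I - C - D

Need to visit all 10 open cells exactly once, starting at J and ending at D.
Route from J: down 1 to N, left 3 to K, up 1 to F, right 2 to I, up 1 to C, right 1 to D — 9 moves in all.
Check: all 10 open cells covered.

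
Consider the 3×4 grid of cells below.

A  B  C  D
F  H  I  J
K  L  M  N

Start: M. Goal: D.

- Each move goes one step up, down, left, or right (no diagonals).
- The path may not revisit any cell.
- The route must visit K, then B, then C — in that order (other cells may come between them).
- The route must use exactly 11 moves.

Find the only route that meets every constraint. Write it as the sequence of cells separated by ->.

M -> N -> J -> I -> H -> L -> K -> F -> A -> B -> C -> D

The waypoints must appear in the order K, B, C, with no cell reused.
Route from M: right 1 to N, up 1 to J, left 2 to H, down 1 to L, left 1 to K, up 2 to A, right 3 to D — 11 moves in all.
Check: order respected (K at step 6, B at step 9, C at step 10); 11 moves as required.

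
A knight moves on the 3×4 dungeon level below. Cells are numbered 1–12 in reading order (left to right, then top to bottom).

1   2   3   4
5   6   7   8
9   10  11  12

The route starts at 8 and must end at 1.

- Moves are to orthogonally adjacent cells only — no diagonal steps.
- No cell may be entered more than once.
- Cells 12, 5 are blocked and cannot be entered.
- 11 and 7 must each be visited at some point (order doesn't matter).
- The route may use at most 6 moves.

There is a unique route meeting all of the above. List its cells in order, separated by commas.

The 6-move cap with required stops at 11, 7 leaves no slack for detours.
Route from 8: left 1 to 7, down 1 to 11, left 1 to 10, up 2 to 2, left 1 to 1 — 6 moves in all.
Check: all required cells visited; 6 ≤ 6 moves.

8, 7, 11, 10, 6, 2, 1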